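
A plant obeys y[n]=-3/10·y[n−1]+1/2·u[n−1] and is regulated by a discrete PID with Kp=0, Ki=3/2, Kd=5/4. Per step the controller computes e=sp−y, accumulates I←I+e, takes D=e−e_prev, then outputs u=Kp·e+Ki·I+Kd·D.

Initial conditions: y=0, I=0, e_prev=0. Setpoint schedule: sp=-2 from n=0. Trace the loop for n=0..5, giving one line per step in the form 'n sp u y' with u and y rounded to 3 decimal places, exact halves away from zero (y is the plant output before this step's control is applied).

0 -2 -5.500 0.000
1 -2 1.563 -2.750
2 -2 -12.730 1.606
3 -2 10.552 -6.847
4 -2 -31.730 7.330
5 -2 41.829 -18.064

(exact arithmetic carried between steps; '≈' marks a value shown rounded to 6 d.p. or computed from one; I and e_prev carry over from the previous line; the table rounds u and y to 3 d.p., halves away from zero)
n=0: y=0, sp=-2, e=sp−y=-2; I=-2, D=e−e_prev=-2; u=0·(-2)+3/2·(-2)+5/4·(-2)=-5.5; next y=-3/10·0+1/2·(-5.5)=-2.75
n=1: y=-2.75, sp=-2, e=sp−y=0.75; I=-1.25, D=e−e_prev=2.75; u=0·0.75+3/2·(-1.25)+5/4·2.75=1.5625; next y=-3/10·(-2.75)+1/2·1.5625=1.60625
n=2: y=1.60625, sp=-2, e=sp−y=-3.60625; I=-4.85625, D=e−e_prev=-4.35625; u=0·(-3.60625)+3/2·(-4.85625)+5/4·(-4.35625)≈-12.729688; next y=-3/10·1.60625+1/2·(-12.729688)≈-6.846719
n=3: y≈-6.846719, sp=-2, e=sp−y≈4.846719; I≈-0.009531, D=e−e_prev≈8.452969; u=0·4.846719+3/2·(-0.009531)+5/4·8.452969≈10.551914; next y=-3/10·(-6.846719)+1/2·10.551914≈7.329973
n=4: y≈7.329973, sp=-2, e=sp−y≈-9.329973; I≈-9.339504, D=e−e_prev≈-14.176691; u=0·(-9.329973)+3/2·(-9.339504)+5/4·(-14.176691)≈-31.730120; next y=-3/10·7.329973+1/2·(-31.730120)≈-18.064052
n=5: y≈-18.064052, sp=-2, e=sp−y≈16.064052; I≈6.724548, D=e−e_prev≈25.394025; u=0·16.064052+3/2·6.724548+5/4·25.394025≈41.829353; next y=-3/10·(-18.064052)+1/2·41.829353≈26.333892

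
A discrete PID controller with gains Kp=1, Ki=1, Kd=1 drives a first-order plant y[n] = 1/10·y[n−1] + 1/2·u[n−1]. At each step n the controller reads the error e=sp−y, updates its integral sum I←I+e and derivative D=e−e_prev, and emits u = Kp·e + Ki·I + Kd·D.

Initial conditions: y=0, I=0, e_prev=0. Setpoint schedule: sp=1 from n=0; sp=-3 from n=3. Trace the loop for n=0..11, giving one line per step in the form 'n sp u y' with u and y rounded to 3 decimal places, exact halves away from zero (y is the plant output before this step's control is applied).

0 1 3.000 0.000
1 1 -1.500 1.500
2 1 5.800 -0.600
3 -3 -17.020 2.840
4 -3 17.778 -8.226
5 -3 -36.939 8.066
6 -3 45.475 -17.663
7 -3 -81.494 20.971
8 -3 112.032 -38.650
9 -3 -184.342 52.151
10 -3 268.628 -86.956
11 -3 -424.246 125.619

(exact arithmetic carried between steps; '≈' marks a value shown rounded to 6 d.p. or computed from one; I and e_prev carry over from the previous line; the table rounds u and y to 3 d.p., halves away from zero)
n=0: y=0, sp=1, e=sp−y=1; I=1, D=e−e_prev=1; u=1·1+1·1+1·1=3; next y=1/10·0+1/2·3=1.5
n=1: y=1.5, sp=1, e=sp−y=-0.5; I=0.5, D=e−e_prev=-1.5; u=1·(-0.5)+1·0.5+1·(-1.5)=-1.5; next y=1/10·1.5+1/2·(-1.5)=-0.6
n=2: y=-0.6, sp=1, e=sp−y=1.6; I=2.1, D=e−e_prev=2.1; u=1·1.6+1·2.1+1·2.1=5.8; next y=1/10·(-0.6)+1/2·5.8=2.84
n=3: y=2.84, sp=-3, e=sp−y=-5.84; I=-3.74, D=e−e_prev=-7.44; u=1·(-5.84)+1·(-3.74)+1·(-7.44)=-17.02; next y=1/10·2.84+1/2·(-17.02)=-8.226
n=4: y=-8.226, sp=-3, e=sp−y=5.226; I=1.486, D=e−e_prev=11.066; u=1·5.226+1·1.486+1·11.066=17.778; next y=1/10·(-8.226)+1/2·17.778=8.0664
n=5: y=8.0664, sp=-3, e=sp−y=-11.0664; I=-9.5804, D=e−e_prev=-16.2924; u=1·(-11.0664)+1·(-9.5804)+1·(-16.2924)=-36.9392; next y=1/10·8.0664+1/2·(-36.9392)=-17.66296
n=6: y=-17.66296, sp=-3, e=sp−y=14.66296; I=5.08256, D=e−e_prev=25.72936; u=1·14.66296+1·5.08256+1·25.72936=45.47488; next y=1/10·(-17.66296)+1/2·45.47488=20.971144
n=7: y=20.971144, sp=-3, e=sp−y=-23.971144; I=-18.888584, D=e−e_prev=-38.634104; u=1·(-23.971144)+1·(-18.888584)+1·(-38.634104)=-81.493832; next y=1/10·20.971144+1/2·(-81.493832)≈-38.649802
n=8: y≈-38.649802, sp=-3, e=sp−y≈35.649802; I≈16.761218, D=e−e_prev≈59.620946; u=1·35.649802+1·16.761218+1·59.620946≈112.031965; next y=1/10·(-38.649802)+1/2·112.031965≈52.151002
n=9: y≈52.151002, sp=-3, e=sp−y≈-55.151002; I≈-38.389785, D=e−e_prev≈-90.800804; u=1·(-55.151002)+1·(-38.389785)+1·(-90.800804)≈-184.341591; next y=1/10·52.151002+1/2·(-184.341591)≈-86.955695
n=10: y≈-86.955695, sp=-3, e=sp−y≈83.955695; I≈45.565910, D=e−e_prev≈139.106697; u=1·83.955695+1·45.565910+1·139.106697≈268.628303; next y=1/10·(-86.955695)+1/2·268.628303≈125.618582
n=11: y≈125.618582, sp=-3, e=sp−y≈-128.618582; I≈-83.052671, D=e−e_prev≈-212.574277; u=1·(-128.618582)+1·(-83.052671)+1·(-212.574277)≈-424.245531; next y=1/10·125.618582+1/2·(-424.245531)≈-199.560907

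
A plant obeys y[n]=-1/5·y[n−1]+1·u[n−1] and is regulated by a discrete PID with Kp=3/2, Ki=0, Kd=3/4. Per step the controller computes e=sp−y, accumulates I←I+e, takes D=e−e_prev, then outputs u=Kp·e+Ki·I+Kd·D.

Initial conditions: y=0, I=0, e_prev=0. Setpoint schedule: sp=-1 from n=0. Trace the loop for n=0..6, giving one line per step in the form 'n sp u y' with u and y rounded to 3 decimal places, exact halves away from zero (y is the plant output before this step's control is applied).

0 -1 -2.250 0.000
1 -1 3.563 -2.250
2 -1 -12.216 4.013
3 -1 30.800 -13.018
4 -1 -86.422 33.404
5 -1 233.034 -93.103
6 -1 -637.551 251.655

(exact arithmetic carried between steps; '≈' marks a value shown rounded to 6 d.p. or computed from one; I and e_prev carry over from the previous line; the table rounds u and y to 3 d.p., halves away from zero)
n=0: y=0, sp=-1, e=sp−y=-1; I=-1, D=e−e_prev=-1; u=3/2·(-1)+0·(-1)+3/4·(-1)=-2.25; next y=-1/5·0+1·(-2.25)=-2.25
n=1: y=-2.25, sp=-1, e=sp−y=1.25; I=0.25, D=e−e_prev=2.25; u=3/2·1.25+0·0.25+3/4·2.25=3.5625; next y=-1/5·(-2.25)+1·3.5625=4.0125
n=2: y=4.0125, sp=-1, e=sp−y=-5.0125; I=-4.7625, D=e−e_prev=-6.2625; u=3/2·(-5.0125)+0·(-4.7625)+3/4·(-6.2625)=-12.215625; next y=-1/5·4.0125+1·(-12.215625)=-13.018125
n=3: y=-13.018125, sp=-1, e=sp−y=12.018125; I=7.255625, D=e−e_prev=17.030625; u=3/2·12.018125+0·7.255625+3/4·17.030625≈30.800156; next y=-1/5·(-13.018125)+1·30.800156≈33.403781
n=4: y≈33.403781, sp=-1, e=sp−y≈-34.403781; I≈-27.148156, D=e−e_prev≈-46.421906; u=3/2·(-34.403781)+0·(-27.148156)+3/4·(-46.421906)≈-86.422102; next y=-1/5·33.403781+1·(-86.422102)≈-93.102858
n=5: y≈-93.102858, sp=-1, e=sp−y≈92.102858; I≈64.954702, D=e−e_prev≈126.506639; u=3/2·92.102858+0·64.954702+3/4·126.506639≈233.034266; next y=-1/5·(-93.102858)+1·233.034266≈251.654838
n=6: y≈251.654838, sp=-1, e=sp−y≈-252.654838; I≈-187.700136, D=e−e_prev≈-344.757695; u=3/2·(-252.654838)+0·(-187.700136)+3/4·(-344.757695)≈-637.550528; next y=-1/5·251.654838+1·(-637.550528)≈-687.881495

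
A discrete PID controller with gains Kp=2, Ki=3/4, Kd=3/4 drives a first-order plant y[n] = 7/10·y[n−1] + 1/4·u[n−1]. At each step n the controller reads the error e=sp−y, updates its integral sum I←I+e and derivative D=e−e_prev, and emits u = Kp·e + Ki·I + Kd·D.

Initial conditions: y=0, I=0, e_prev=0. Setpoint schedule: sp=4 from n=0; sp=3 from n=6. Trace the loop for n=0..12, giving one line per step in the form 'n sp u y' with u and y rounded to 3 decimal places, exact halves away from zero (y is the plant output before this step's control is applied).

0 4 14.000 0.000
1 4 1.750 3.500
2 4 6.894 2.888
3 4 4.269 3.745
4 4 5.300 3.688
5 4 4.727 3.907
6 3 1.427 3.917
7 3 4.361 3.098
8 3 3.111 3.259
9 3 3.737 3.059
10 3 3.485 3.076
11 3 3.621 3.024
12 3 3.571 3.022

(exact arithmetic carried between steps; '≈' marks a value shown rounded to 6 d.p. or computed from one; I and e_prev carry over from the previous line; the table rounds u and y to 3 d.p., halves away from zero)
n=0: y=0, sp=4, e=sp−y=4; I=4, D=e−e_prev=4; u=2·4+3/4·4+3/4·4=14; next y=7/10·0+1/4·14=3.5
n=1: y=3.5, sp=4, e=sp−y=0.5; I=4.5, D=e−e_prev=-3.5; u=2·0.5+3/4·4.5+3/4·(-3.5)=1.75; next y=7/10·3.5+1/4·1.75=2.8875
n=2: y=2.8875, sp=4, e=sp−y=1.1125; I=5.6125, D=e−e_prev=0.6125; u=2·1.1125+3/4·5.6125+3/4·0.6125=6.89375; next y=7/10·2.8875+1/4·6.89375≈3.744688
n=3: y≈3.744688, sp=4, e=sp−y≈0.255313; I≈5.867813, D=e−e_prev≈-0.857188; u=2·0.255313+3/4·5.867813+3/4·(-0.857188)≈4.268594; next y=7/10·3.744688+1/4·4.268594≈3.688430
n=4: y≈3.688430, sp=4, e=sp−y≈0.311570; I≈6.179383, D=e−e_prev≈0.056258; u=2·0.311570+3/4·6.179383+3/4·0.056258≈5.299871; next y=7/10·3.688430+1/4·5.299871≈3.906869
n=5: y≈3.906869, sp=4, e=sp−y≈0.093131; I≈6.272514, D=e−e_prev≈-0.218439; u=2·0.093131+3/4·6.272514+3/4·(-0.218439)≈4.726819; next y=7/10·3.906869+1/4·4.726819≈3.916513
n=6: y≈3.916513, sp=3, e=sp−y≈-0.916513; I≈5.356001, D=e−e_prev≈-1.009644; u=2·(-0.916513)+3/4·5.356001+3/4·(-1.009644)≈1.426742; next y=7/10·3.916513+1/4·1.426742≈3.098245
n=7: y≈3.098245, sp=3, e=sp−y≈-0.098245; I≈5.257757, D=e−e_prev≈0.818268; u=2·(-0.098245)+3/4·5.257757+3/4·0.818268≈4.360530; next y=7/10·3.098245+1/4·4.360530≈3.258904
n=8: y≈3.258904, sp=3, e=sp−y≈-0.258904; I≈4.998853, D=e−e_prev≈-0.160659; u=2·(-0.258904)+3/4·4.998853+3/4·(-0.160659)≈3.110838; next y=7/10·3.258904+1/4·3.110838≈3.058942
n=9: y≈3.058942, sp=3, e=sp−y≈-0.058942; I≈4.939911, D=e−e_prev≈0.199962; u=2·(-0.058942)+3/4·4.939911+3/4·0.199962≈3.737020; next y=7/10·3.058942+1/4·3.737020≈3.075515
n=10: y≈3.075515, sp=3, e=sp−y≈-0.075515; I≈4.864397, D=e−e_prev≈-0.016572; u=2·(-0.075515)+3/4·4.864397+3/4·(-0.016572)≈3.484839; next y=7/10·3.075515+1/4·3.484839≈3.024070
n=11: y≈3.024070, sp=3, e=sp−y≈-0.024070; I≈4.840327, D=e−e_prev≈0.051445; u=2·(-0.024070)+3/4·4.840327+3/4·0.051445≈3.620689; next y=7/10·3.024070+1/4·3.620689≈3.022021
n=12: y≈3.022021, sp=3, e=sp−y≈-0.022021; I≈4.818306, D=e−e_prev≈0.002049; u=2·(-0.022021)+3/4·4.818306+3/4·0.002049≈3.571224; next y=7/10·3.022021+1/4·3.571224≈3.008221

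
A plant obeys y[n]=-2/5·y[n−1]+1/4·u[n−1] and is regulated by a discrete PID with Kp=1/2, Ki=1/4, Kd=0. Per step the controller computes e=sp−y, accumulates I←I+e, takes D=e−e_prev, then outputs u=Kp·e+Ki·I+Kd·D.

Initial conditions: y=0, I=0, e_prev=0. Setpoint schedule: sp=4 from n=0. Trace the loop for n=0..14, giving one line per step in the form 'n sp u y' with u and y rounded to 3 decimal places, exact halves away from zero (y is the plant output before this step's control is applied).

(exact arithmetic carried between steps; '≈' marks a value shown rounded to 6 d.p. or computed from one; I and e_prev carry over from the previous line; the table rounds u and y to 3 d.p., halves away from zero)
n=0: y=0, sp=4, e=sp−y=4; I=4, D=e−e_prev=4; u=1/2·4+1/4·4+0·4=3; next y=-2/5·0+1/4·3=0.75
n=1: y=0.75, sp=4, e=sp−y=3.25; I=7.25, D=e−e_prev=-0.75; u=1/2·3.25+1/4·7.25+0·(-0.75)=3.4375; next y=-2/5·0.75+1/4·3.4375=0.559375
n=2: y=0.559375, sp=4, e=sp−y=3.440625; I=10.690625, D=e−e_prev=0.190625; u=1/2·3.440625+1/4·10.690625+0·0.190625≈4.392969; next y=-2/5·0.559375+1/4·4.392969≈0.874492
n=3: y≈0.874492, sp=4, e=sp−y≈3.125508; I≈13.816133, D=e−e_prev≈-0.315117; u=1/2·3.125508+1/4·13.816133+0·(-0.315117)≈5.016787; next y=-2/5·0.874492+1/4·5.016787≈0.904400
n=4: y≈0.904400, sp=4, e=sp−y≈3.095600; I≈16.911733, D=e−e_prev≈-0.029908; u=1/2·3.095600+1/4·16.911733+0·(-0.029908)≈5.775733; next y=-2/5·0.904400+1/4·5.775733≈1.082173
n=5: y≈1.082173, sp=4, e=sp−y≈2.917827; I≈19.829560, D=e−e_prev≈-0.177773; u=1/2·2.917827+1/4·19.829560+0·(-0.177773)≈6.416303; next y=-2/5·1.082173+1/4·6.416303≈1.171206
n=6: y≈1.171206, sp=4, e=sp−y≈2.828794; I≈22.658353, D=e−e_prev≈-0.089033; u=1/2·2.828794+1/4·22.658353+0·(-0.089033)≈7.078985; next y=-2/5·1.171206+1/4·7.078985≈1.301264
n=7: y≈1.301264, sp=4, e=sp−y≈2.698736; I≈25.357089, D=e−e_prev≈-0.130057; u=1/2·2.698736+1/4·25.357089+0·(-0.130057)≈7.688641; next y=-2/5·1.301264+1/4·7.688641≈1.401655
n=8: y≈1.401655, sp=4, e=sp−y≈2.598345; I≈27.955435, D=e−e_prev≈-0.100391; u=1/2·2.598345+1/4·27.955435+0·(-0.100391)≈8.288031; next y=-2/5·1.401655+1/4·8.288031≈1.511346
n=9: y≈1.511346, sp=4, e=sp−y≈2.488654; I≈30.444089, D=e−e_prev≈-0.109691; u=1/2·2.488654+1/4·30.444089+0·(-0.109691)≈8.855349; next y=-2/5·1.511346+1/4·8.855349≈1.609299
n=10: y≈1.609299, sp=4, e=sp−y≈2.390701; I≈32.834790, D=e−e_prev≈-0.097953; u=1/2·2.390701+1/4·32.834790+0·(-0.097953)≈9.404048; next y=-2/5·1.609299+1/4·9.404048≈1.707292
n=11: y≈1.707292, sp=4, e=sp−y≈2.292708; I≈35.127497, D=e−e_prev≈-0.097994; u=1/2·2.292708+1/4·35.127497+0·(-0.097994)≈9.928228; next y=-2/5·1.707292+1/4·9.928228≈1.799140
n=12: y≈1.799140, sp=4, e=sp−y≈2.200860; I≈37.328357, D=e−e_prev≈-0.091848; u=1/2·2.200860+1/4·37.328357+0·(-0.091848)≈10.432519; next y=-2/5·1.799140+1/4·10.432519≈1.888474
n=13: y≈1.888474, sp=4, e=sp−y≈2.111526; I≈39.439884, D=e−e_prev≈-0.089334; u=1/2·2.111526+1/4·39.439884+0·(-0.089334)≈10.915734; next y=-2/5·1.888474+1/4·10.915734≈1.973544
n=14: y≈1.973544, sp=4, e=sp−y≈2.026456; I≈41.466340, D=e−e_prev≈-0.085070; u=1/2·2.026456+1/4·41.466340+0·(-0.085070)≈11.379813; next y=-2/5·1.973544+1/4·11.379813≈2.055536

0 4 3.000 0.000
1 4 3.438 0.750
2 4 4.393 0.559
3 4 5.017 0.874
4 4 5.776 0.904
5 4 6.416 1.082
6 4 7.079 1.171
7 4 7.689 1.301
8 4 8.288 1.402
9 4 8.855 1.511
10 4 9.404 1.609
11 4 9.928 1.707
12 4 10.433 1.799
13 4 10.916 1.888
14 4 11.380 1.974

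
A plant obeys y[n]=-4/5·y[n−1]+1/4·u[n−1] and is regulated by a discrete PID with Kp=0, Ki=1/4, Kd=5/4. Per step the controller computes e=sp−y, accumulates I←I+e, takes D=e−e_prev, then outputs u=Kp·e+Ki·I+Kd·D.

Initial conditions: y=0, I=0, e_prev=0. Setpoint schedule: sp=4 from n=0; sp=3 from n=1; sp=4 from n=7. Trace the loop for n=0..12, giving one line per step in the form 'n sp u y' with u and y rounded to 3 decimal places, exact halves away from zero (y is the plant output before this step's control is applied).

(exact arithmetic carried between steps; '≈' marks a value shown rounded to 6 d.p. or computed from one; I and e_prev carry over from the previous line; the table rounds u and y to 3 d.p., halves away from zero)
n=0: y=0, sp=4, e=sp−y=4; I=4, D=e−e_prev=4; u=0·4+1/4·4+5/4·4=6; next y=-4/5·0+1/4·6=1.5
n=1: y=1.5, sp=3, e=sp−y=1.5; I=5.5, D=e−e_prev=-2.5; u=0·1.5+1/4·5.5+5/4·(-2.5)=-1.75; next y=-4/5·1.5+1/4·(-1.75)=-1.6375
n=2: y=-1.6375, sp=3, e=sp−y=4.6375; I=10.1375, D=e−e_prev=3.1375; u=0·4.6375+1/4·10.1375+5/4·3.1375=6.45625; next y=-4/5·(-1.6375)+1/4·6.45625≈2.924063
n=3: y≈2.924063, sp=3, e=sp−y≈0.075938; I≈10.213438, D=e−e_prev≈-4.561563; u=0·0.075938+1/4·10.213438+5/4·(-4.561563)≈-3.148594; next y=-4/5·2.924063+1/4·(-3.148594)≈-3.126398
n=4: y≈-3.126398, sp=3, e=sp−y≈6.126398; I≈16.339836, D=e−e_prev≈6.050461; u=0·6.126398+1/4·16.339836+5/4·6.050461≈11.648035; next y=-4/5·(-3.126398)+1/4·11.648035≈5.413128
n=5: y≈5.413128, sp=3, e=sp−y≈-2.413128; I≈13.926708, D=e−e_prev≈-8.539526; u=0·(-2.413128)+1/4·13.926708+5/4·(-8.539526)≈-7.192730; next y=-4/5·5.413128+1/4·(-7.192730)≈-6.128685
n=6: y≈-6.128685, sp=3, e=sp−y≈9.128685; I≈23.055393, D=e−e_prev≈11.541812; u=0·9.128685+1/4·23.055393+5/4·11.541812≈20.191113; next y=-4/5·(-6.128685)+1/4·20.191113≈9.950726
n=7: y≈9.950726, sp=4, e=sp−y≈-5.950726; I≈17.104667, D=e−e_prev≈-15.079411; u=0·(-5.950726)+1/4·17.104667+5/4·(-15.079411)≈-14.573097; next y=-4/5·9.950726+1/4·(-14.573097)≈-11.603855
n=8: y≈-11.603855, sp=4, e=sp−y≈15.603855; I≈32.708522, D=e−e_prev≈21.554581; u=0·15.603855+1/4·32.708522+5/4·21.554581≈35.120357; next y=-4/5·(-11.603855)+1/4·35.120357≈18.063173
n=9: y≈18.063173, sp=4, e=sp−y≈-14.063173; I≈18.645349, D=e−e_prev≈-29.667028; u=0·(-14.063173)+1/4·18.645349+5/4·(-29.667028)≈-32.422448; next y=-4/5·18.063173+1/4·(-32.422448)≈-22.556151
n=10: y≈-22.556151, sp=4, e=sp−y≈26.556151; I≈45.201499, D=e−e_prev≈40.619324; u=0·26.556151+1/4·45.201499+5/4·40.619324≈62.074530; next y=-4/5·(-22.556151)+1/4·62.074530≈33.563553
n=11: y≈33.563553, sp=4, e=sp−y≈-29.563553; I≈15.637946, D=e−e_prev≈-56.119703; u=0·(-29.563553)+1/4·15.637946+5/4·(-56.119703)≈-66.240143; next y=-4/5·33.563553+1/4·(-66.240143)≈-43.410878
n=12: y≈-43.410878, sp=4, e=sp−y≈47.410878; I≈63.048824, D=e−e_prev≈76.974431; u=0·47.410878+1/4·63.048824+5/4·76.974431≈111.980245; next y=-4/5·(-43.410878)+1/4·111.980245≈62.723764

0 4 6.000 0.000
1 3 -1.750 1.500
2 3 6.456 -1.638
3 3 -3.149 2.924
4 3 11.648 -3.126
5 3 -7.193 5.413
6 3 20.191 -6.129
7 4 -14.573 9.951
8 4 35.120 -11.604
9 4 -32.422 18.063
10 4 62.075 -22.556
11 4 -66.240 33.564
12 4 111.980 -43.411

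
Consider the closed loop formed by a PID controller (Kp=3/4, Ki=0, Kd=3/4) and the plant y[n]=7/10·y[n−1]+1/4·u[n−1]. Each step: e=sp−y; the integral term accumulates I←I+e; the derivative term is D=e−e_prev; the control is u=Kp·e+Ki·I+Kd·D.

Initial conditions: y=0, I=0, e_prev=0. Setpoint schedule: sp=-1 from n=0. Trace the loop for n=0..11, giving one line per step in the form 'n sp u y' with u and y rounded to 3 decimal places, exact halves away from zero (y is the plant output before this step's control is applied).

0 -1 -1.500 0.000
1 -1 -0.188 -0.375
2 -1 -0.567 -0.309
3 -1 -0.444 -0.358
4 -1 -0.476 -0.362
5 -1 -0.463 -0.372
6 -1 -0.465 -0.376
7 -1 -0.463 -0.380
8 -1 -0.463 -0.381
9 -1 -0.462 -0.383
10 -1 -0.462 -0.383
11 -1 -0.462 -0.384

(exact arithmetic carried between steps; '≈' marks a value shown rounded to 6 d.p. or computed from one; I and e_prev carry over from the previous line; the table rounds u and y to 3 d.p., halves away from zero)
n=0: y=0, sp=-1, e=sp−y=-1; I=-1, D=e−e_prev=-1; u=3/4·(-1)+0·(-1)+3/4·(-1)=-1.5; next y=7/10·0+1/4·(-1.5)=-0.375
n=1: y=-0.375, sp=-1, e=sp−y=-0.625; I=-1.625, D=e−e_prev=0.375; u=3/4·(-0.625)+0·(-1.625)+3/4·0.375=-0.1875; next y=7/10·(-0.375)+1/4·(-0.1875)=-0.309375
n=2: y=-0.309375, sp=-1, e=sp−y=-0.690625; I=-2.315625, D=e−e_prev=-0.065625; u=3/4·(-0.690625)+0·(-2.315625)+3/4·(-0.065625)≈-0.567188; next y=7/10·(-0.309375)+1/4·(-0.567188)≈-0.358359
n=3: y≈-0.358359, sp=-1, e=sp−y≈-0.641641; I≈-2.957266, D=e−e_prev≈0.048984; u=3/4·(-0.641641)+0·(-2.957266)+3/4·0.048984≈-0.444492; next y=7/10·(-0.358359)+1/4·(-0.444492)≈-0.361975
n=4: y≈-0.361975, sp=-1, e=sp−y≈-0.638025; I≈-3.595291, D=e−e_prev≈0.003615; u=3/4·(-0.638025)+0·(-3.595291)+3/4·0.003615≈-0.475808; next y=7/10·(-0.361975)+1/4·(-0.475808)≈-0.372334
n=5: y≈-0.372334, sp=-1, e=sp−y≈-0.627666; I≈-4.222957, D=e−e_prev≈0.010360; u=3/4·(-0.627666)+0·(-4.222957)+3/4·0.010360≈-0.462980; next y=7/10·(-0.372334)+1/4·(-0.462980)≈-0.376379
n=6: y≈-0.376379, sp=-1, e=sp−y≈-0.623621; I≈-4.846578, D=e−e_prev≈0.004045; u=3/4·(-0.623621)+0·(-4.846578)+3/4·0.004045≈-0.464682; next y=7/10·(-0.376379)+1/4·(-0.464682)≈-0.379636
n=7: y≈-0.379636, sp=-1, e=sp−y≈-0.620364; I≈-5.466942, D=e−e_prev≈0.003257; u=3/4·(-0.620364)+0·(-5.466942)+3/4·0.003257≈-0.462830; next y=7/10·(-0.379636)+1/4·(-0.462830)≈-0.381453
n=8: y≈-0.381453, sp=-1, e=sp−y≈-0.618547; I≈-6.085490, D=e−e_prev≈0.001817; u=3/4·(-0.618547)+0·(-6.085490)+3/4·0.001817≈-0.462548; next y=7/10·(-0.381453)+1/4·(-0.462548)≈-0.382654
n=9: y≈-0.382654, sp=-1, e=sp−y≈-0.617346; I≈-6.702836, D=e−e_prev≈0.001201; u=3/4·(-0.617346)+0·(-6.702836)+3/4·0.001201≈-0.462109; next y=7/10·(-0.382654)+1/4·(-0.462109)≈-0.383385
n=10: y≈-0.383385, sp=-1, e=sp−y≈-0.616615; I≈-7.319451, D=e−e_prev≈0.000731; u=3/4·(-0.616615)+0·(-7.319451)+3/4·0.000731≈-0.461913; next y=7/10·(-0.383385)+1/4·(-0.461913)≈-0.383848
n=11: y≈-0.383848, sp=-1, e=sp−y≈-0.616152; I≈-7.935603, D=e−e_prev≈0.000463; u=3/4·(-0.616152)+0·(-7.935603)+3/4·0.000463≈-0.461767; next y=7/10·(-0.383848)+1/4·(-0.461767)≈-0.384135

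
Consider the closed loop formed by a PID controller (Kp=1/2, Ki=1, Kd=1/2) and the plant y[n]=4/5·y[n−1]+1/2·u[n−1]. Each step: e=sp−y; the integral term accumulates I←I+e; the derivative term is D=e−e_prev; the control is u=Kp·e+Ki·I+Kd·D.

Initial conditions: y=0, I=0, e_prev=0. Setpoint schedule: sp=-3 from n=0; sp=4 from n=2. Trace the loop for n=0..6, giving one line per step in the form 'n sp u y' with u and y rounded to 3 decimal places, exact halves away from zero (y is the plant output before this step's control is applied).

0 -3 -6.000 0.000
1 -3 -1.500 -3.000
2 4 11.300 -3.150
3 4 2.315 3.130
4 4 5.262 3.662
5 4 2.069 5.560
6 4 1.613 5.483

(exact arithmetic carried between steps; '≈' marks a value shown rounded to 6 d.p. or computed from one; I and e_prev carry over from the previous line; the table rounds u and y to 3 d.p., halves away from zero)
n=0: y=0, sp=-3, e=sp−y=-3; I=-3, D=e−e_prev=-3; u=1/2·(-3)+1·(-3)+1/2·(-3)=-6; next y=4/5·0+1/2·(-6)=-3
n=1: y=-3, sp=-3, e=sp−y=0; I=-3, D=e−e_prev=3; u=1/2·0+1·(-3)+1/2·3=-1.5; next y=4/5·(-3)+1/2·(-1.5)=-3.15
n=2: y=-3.15, sp=4, e=sp−y=7.15; I=4.15, D=e−e_prev=7.15; u=1/2·7.15+1·4.15+1/2·7.15=11.3; next y=4/5·(-3.15)+1/2·11.3=3.13
n=3: y=3.13, sp=4, e=sp−y=0.87; I=5.02, D=e−e_prev=-6.28; u=1/2·0.87+1·5.02+1/2·(-6.28)=2.315; next y=4/5·3.13+1/2·2.315=3.6615
n=4: y=3.6615, sp=4, e=sp−y=0.3385; I=5.3585, D=e−e_prev=-0.5315; u=1/2·0.3385+1·5.3585+1/2·(-0.5315)=5.262; next y=4/5·3.6615+1/2·5.262=5.5602
n=5: y=5.5602, sp=4, e=sp−y=-1.5602; I=3.7983, D=e−e_prev=-1.8987; u=1/2·(-1.5602)+1·3.7983+1/2·(-1.8987)=2.06885; next y=4/5·5.5602+1/2·2.06885=5.482585
n=6: y=5.482585, sp=4, e=sp−y=-1.482585; I=2.315715, D=e−e_prev=0.077615; u=1/2·(-1.482585)+1·2.315715+1/2·0.077615=1.61323; next y=4/5·5.482585+1/2·1.61323=5.192683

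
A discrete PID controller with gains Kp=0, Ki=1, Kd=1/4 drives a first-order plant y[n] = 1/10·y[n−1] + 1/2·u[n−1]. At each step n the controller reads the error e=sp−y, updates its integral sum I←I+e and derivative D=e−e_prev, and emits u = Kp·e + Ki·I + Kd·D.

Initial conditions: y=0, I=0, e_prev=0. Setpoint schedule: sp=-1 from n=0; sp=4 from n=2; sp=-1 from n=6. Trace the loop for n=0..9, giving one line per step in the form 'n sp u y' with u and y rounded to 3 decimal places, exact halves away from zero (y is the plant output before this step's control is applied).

0 -1 -1.250 0.000
1 -1 -1.219 -0.625
2 4 4.559 -0.672
3 4 4.364 2.212
4 4 6.634 2.403
5 4 6.836 3.557
6 -1 1.047 3.774
7 -1 1.168 0.901
8 -1 -1.168 0.674
9 -1 -1.410 -0.516

(exact arithmetic carried between steps; '≈' marks a value shown rounded to 6 d.p. or computed from one; I and e_prev carry over from the previous line; the table rounds u and y to 3 d.p., halves away from zero)
n=0: y=0, sp=-1, e=sp−y=-1; I=-1, D=e−e_prev=-1; u=0·(-1)+1·(-1)+1/4·(-1)=-1.25; next y=1/10·0+1/2·(-1.25)=-0.625
n=1: y=-0.625, sp=-1, e=sp−y=-0.375; I=-1.375, D=e−e_prev=0.625; u=0·(-0.375)+1·(-1.375)+1/4·0.625=-1.21875; next y=1/10·(-0.625)+1/2·(-1.21875)=-0.671875
n=2: y=-0.671875, sp=4, e=sp−y=4.671875; I=3.296875, D=e−e_prev=5.046875; u=0·4.671875+1·3.296875+1/4·5.046875≈4.558594; next y=1/10·(-0.671875)+1/2·4.558594≈2.212109
n=3: y≈2.212109, sp=4, e=sp−y≈1.787891; I≈5.084766, D=e−e_prev≈-2.883984; u=0·1.787891+1·5.084766+1/4·(-2.883984)≈4.363770; next y=1/10·2.212109+1/2·4.363770≈2.403096
n=4: y≈2.403096, sp=4, e=sp−y≈1.596904; I≈6.681670, D=e−e_prev≈-0.190986; u=0·1.596904+1·6.681670+1/4·(-0.190986)≈6.633923; next y=1/10·2.403096+1/2·6.633923≈3.557271
n=5: y≈3.557271, sp=4, e=sp−y≈0.442729; I≈7.124399, D=e−e_prev≈-1.154176; u=0·0.442729+1·7.124399+1/4·(-1.154176)≈6.835855; next y=1/10·3.557271+1/2·6.835855≈3.773655
n=6: y≈3.773655, sp=-1, e=sp−y≈-4.773655; I≈2.350744, D=e−e_prev≈-5.216383; u=0·(-4.773655)+1·2.350744+1/4·(-5.216383)≈1.046648; next y=1/10·3.773655+1/2·1.046648≈0.900690
n=7: y≈0.900690, sp=-1, e=sp−y≈-1.900690; I≈0.450055, D=e−e_prev≈2.872965; u=0·(-1.900690)+1·0.450055+1/4·2.872965≈1.168296; next y=1/10·0.900690+1/2·1.168296≈0.674217
n=8: y≈0.674217, sp=-1, e=sp−y≈-1.674217; I≈-1.224162, D=e−e_prev≈0.226473; u=0·(-1.674217)+1·(-1.224162)+1/4·0.226473≈-1.167544; next y=1/10·0.674217+1/2·(-1.167544)≈-0.516350
n=9: y≈-0.516350, sp=-1, e=sp−y≈-0.483650; I≈-1.707812, D=e−e_prev≈1.190567; u=0·(-0.483650)+1·(-1.707812)+1/4·1.190567≈-1.410170; next y=1/10·(-0.516350)+1/2·(-1.410170)≈-0.756720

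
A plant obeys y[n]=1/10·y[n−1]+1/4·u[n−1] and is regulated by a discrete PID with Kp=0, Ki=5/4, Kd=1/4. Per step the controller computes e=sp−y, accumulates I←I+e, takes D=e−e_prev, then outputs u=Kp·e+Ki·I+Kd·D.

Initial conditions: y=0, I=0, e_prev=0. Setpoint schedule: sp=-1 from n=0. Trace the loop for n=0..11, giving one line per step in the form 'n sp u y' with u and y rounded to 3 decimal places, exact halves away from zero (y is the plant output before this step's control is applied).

(exact arithmetic carried between steps; '≈' marks a value shown rounded to 6 d.p. or computed from one; I and e_prev carry over from the previous line; the table rounds u and y to 3 d.p., halves away from zero)
n=0: y=0, sp=-1, e=sp−y=-1; I=-1, D=e−e_prev=-1; u=0·(-1)+5/4·(-1)+1/4·(-1)=-1.5; next y=1/10·0+1/4·(-1.5)=-0.375
n=1: y=-0.375, sp=-1, e=sp−y=-0.625; I=-1.625, D=e−e_prev=0.375; u=0·(-0.625)+5/4·(-1.625)+1/4·0.375=-1.9375; next y=1/10·(-0.375)+1/4·(-1.9375)=-0.521875
n=2: y=-0.521875, sp=-1, e=sp−y=-0.478125; I=-2.103125, D=e−e_prev=0.146875; u=0·(-0.478125)+5/4·(-2.103125)+1/4·0.146875≈-2.592188; next y=1/10·(-0.521875)+1/4·(-2.592188)≈-0.700234
n=3: y≈-0.700234, sp=-1, e=sp−y≈-0.299766; I≈-2.402891, D=e−e_prev≈0.178359; u=0·(-0.299766)+5/4·(-2.402891)+1/4·0.178359≈-2.959023; next y=1/10·(-0.700234)+1/4·(-2.959023)≈-0.809779
n=4: y≈-0.809779, sp=-1, e=sp−y≈-0.190221; I≈-2.593111, D=e−e_prev≈0.109545; u=0·(-0.190221)+5/4·(-2.593111)+1/4·0.109545≈-3.214003; next y=1/10·(-0.809779)+1/4·(-3.214003)≈-0.884479
n=5: y≈-0.884479, sp=-1, e=sp−y≈-0.115521; I≈-2.708633, D=e−e_prev≈0.074699; u=0·(-0.115521)+5/4·(-2.708633)+1/4·0.074699≈-3.367116; next y=1/10·(-0.884479)+1/4·(-3.367116)≈-0.930227
n=6: y≈-0.930227, sp=-1, e=sp−y≈-0.069773; I≈-2.778406, D=e−e_prev≈0.045748; u=0·(-0.069773)+5/4·(-2.778406)+1/4·0.045748≈-3.461570; next y=1/10·(-0.930227)+1/4·(-3.461570)≈-0.958415
n=7: y≈-0.958415, sp=-1, e=sp−y≈-0.041585; I≈-2.819991, D=e−e_prev≈0.028188; u=0·(-0.041585)+5/4·(-2.819991)+1/4·0.028188≈-3.517941; next y=1/10·(-0.958415)+1/4·(-3.517941)≈-0.975327
n=8: y≈-0.975327, sp=-1, e=sp−y≈-0.024673; I≈-2.844664, D=e−e_prev≈0.016912; u=0·(-0.024673)+5/4·(-2.844664)+1/4·0.016912≈-3.551602; next y=1/10·(-0.975327)+1/4·(-3.551602)≈-0.985433
n=9: y≈-0.985433, sp=-1, e=sp−y≈-0.014567; I≈-2.859231, D=e−e_prev≈0.010106; u=0·(-0.014567)+5/4·(-2.859231)+1/4·0.010106≈-3.571512; next y=1/10·(-0.985433)+1/4·(-3.571512)≈-0.991421
n=10: y≈-0.991421, sp=-1, e=sp−y≈-0.008579; I≈-2.867809, D=e−e_prev≈0.005988; u=0·(-0.008579)+5/4·(-2.867809)+1/4·0.005988≈-3.583265; next y=1/10·(-0.991421)+1/4·(-3.583265)≈-0.994958
n=11: y≈-0.994958, sp=-1, e=sp−y≈-0.005042; I≈-2.872851, D=e−e_prev≈0.003537; u=0·(-0.005042)+5/4·(-2.872851)+1/4·0.003537≈-3.590180; next y=1/10·(-0.994958)+1/4·(-3.590180)≈-0.997041

0 -1 -1.500 0.000
1 -1 -1.938 -0.375
2 -1 -2.592 -0.522
3 -1 -2.959 -0.700
4 -1 -3.214 -0.810
5 -1 -3.367 -0.884
6 -1 -3.462 -0.930
7 -1 -3.518 -0.958
8 -1 -3.552 -0.975
9 -1 -3.572 -0.985
10 -1 -3.583 -0.991
11 -1 -3.590 -0.995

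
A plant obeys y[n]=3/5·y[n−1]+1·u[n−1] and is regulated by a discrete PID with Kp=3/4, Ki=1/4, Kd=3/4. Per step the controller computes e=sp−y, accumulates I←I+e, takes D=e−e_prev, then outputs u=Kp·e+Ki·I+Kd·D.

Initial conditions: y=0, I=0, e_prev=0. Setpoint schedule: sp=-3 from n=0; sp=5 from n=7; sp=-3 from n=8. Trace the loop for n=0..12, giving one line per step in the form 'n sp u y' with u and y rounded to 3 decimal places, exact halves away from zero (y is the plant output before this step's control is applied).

0 -3 -5.250 0.000
1 -3 5.438 -5.250
2 -3 -11.128 2.288
3 -3 14.279 -9.756
4 -3 -24.881 8.425
5 -3 35.338 -19.826
6 -3 -57.364 23.442
7 5 99.273 -43.298
8 -3 -162.745 73.294
9 -3 247.735 -118.768
10 -3 -384.044 176.474
11 -3 588.129 -278.159
12 -3 -907.994 421.233

(exact arithmetic carried between steps; '≈' marks a value shown rounded to 6 d.p. or computed from one; I and e_prev carry over from the previous line; the table rounds u and y to 3 d.p., halves away from zero)
n=0: y=0, sp=-3, e=sp−y=-3; I=-3, D=e−e_prev=-3; u=3/4·(-3)+1/4·(-3)+3/4·(-3)=-5.25; next y=3/5·0+1·(-5.25)=-5.25
n=1: y=-5.25, sp=-3, e=sp−y=2.25; I=-0.75, D=e−e_prev=5.25; u=3/4·2.25+1/4·(-0.75)+3/4·5.25=5.4375; next y=3/5·(-5.25)+1·5.4375=2.2875
n=2: y=2.2875, sp=-3, e=sp−y=-5.2875; I=-6.0375, D=e−e_prev=-7.5375; u=3/4·(-5.2875)+1/4·(-6.0375)+3/4·(-7.5375)=-11.128125; next y=3/5·2.2875+1·(-11.128125)=-9.755625
n=3: y=-9.755625, sp=-3, e=sp−y=6.755625; I=0.718125, D=e−e_prev=12.043125; u=3/4·6.755625+1/4·0.718125+3/4·12.043125≈14.278594; next y=3/5·(-9.755625)+1·14.278594≈8.425219
n=4: y≈8.425219, sp=-3, e=sp−y≈-11.425219; I≈-10.707094, D=e−e_prev≈-18.180844; u=3/4·(-11.425219)+1/4·(-10.707094)+3/4·(-18.180844)≈-24.881320; next y=3/5·8.425219+1·(-24.881320)≈-19.826189
n=5: y≈-19.826189, sp=-3, e=sp−y≈16.826189; I≈6.119095, D=e−e_prev≈28.251408; u=3/4·16.826189+1/4·6.119095+3/4·28.251408≈35.337971; next y=3/5·(-19.826189)+1·35.337971≈23.442258
n=6: y≈23.442258, sp=-3, e=sp−y≈-26.442258; I≈-20.323163, D=e−e_prev≈-43.268447; u=3/4·(-26.442258)+1/4·(-20.323163)+3/4·(-43.268447)≈-57.363820; next y=3/5·23.442258+1·(-57.363820)≈-43.298465
n=7: y≈-43.298465, sp=5, e=sp−y≈48.298465; I≈27.975302, D=e−e_prev≈74.740723; u=3/4·48.298465+1/4·27.975302+3/4·74.740723≈99.273216; next y=3/5·(-43.298465)+1·99.273216≈73.294137
n=8: y≈73.294137, sp=-3, e=sp−y≈-76.294137; I≈-48.318835, D=e−e_prev≈-124.592602; u=3/4·(-76.294137)+1/4·(-48.318835)+3/4·(-124.592602)≈-162.744763; next y=3/5·73.294137+1·(-162.744763)≈-118.768281
n=9: y≈-118.768281, sp=-3, e=sp−y≈115.768281; I≈67.449446, D=e−e_prev≈192.062418; u=3/4·115.768281+1/4·67.449446+3/4·192.062418≈247.735386; next y=3/5·(-118.768281)+1·247.735386≈176.474417
n=10: y≈176.474417, sp=-3, e=sp−y≈-179.474417; I≈-112.024972, D=e−e_prev≈-295.242698; u=3/4·(-179.474417)+1/4·(-112.024972)+3/4·(-295.242698)≈-384.044079; next y=3/5·176.474417+1·(-384.044079)≈-278.159429
n=11: y≈-278.159429, sp=-3, e=sp−y≈275.159429; I≈163.134457, D=e−e_prev≈454.633846; u=3/4·275.159429+1/4·163.134457+3/4·454.633846≈588.128571; next y=3/5·(-278.159429)+1·588.128571≈421.232913
n=12: y≈421.232913, sp=-3, e=sp−y≈-424.232913; I≈-261.098456, D=e−e_prev≈-699.392342; u=3/4·(-424.232913)+1/4·(-261.098456)+3/4·(-699.392342)≈-907.993556; next y=3/5·421.232913+1·(-907.993556)≈-655.253808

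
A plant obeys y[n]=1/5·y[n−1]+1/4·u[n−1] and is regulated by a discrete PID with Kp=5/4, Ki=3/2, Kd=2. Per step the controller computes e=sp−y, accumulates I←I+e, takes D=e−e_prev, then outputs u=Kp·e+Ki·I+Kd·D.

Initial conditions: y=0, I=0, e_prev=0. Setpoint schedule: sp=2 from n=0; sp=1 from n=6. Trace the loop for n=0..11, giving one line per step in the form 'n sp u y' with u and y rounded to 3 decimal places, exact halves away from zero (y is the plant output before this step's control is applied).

0 2 9.500 0.000
1 2 -2.781 2.375
2 2 13.734 -0.220
3 2 -5.272 3.389
4 2 19.004 -0.640
5 2 -10.095 4.623
6 1 21.302 -1.599
7 1 -16.616 5.006
8 1 29.338 -3.153
9 1 -27.570 6.704
10 1 41.802 -5.552
11 1 -43.618 9.340

(exact arithmetic carried between steps; '≈' marks a value shown rounded to 6 d.p. or computed from one; I and e_prev carry over from the previous line; the table rounds u and y to 3 d.p., halves away from zero)
n=0: y=0, sp=2, e=sp−y=2; I=2, D=e−e_prev=2; u=5/4·2+3/2·2+2·2=9.5; next y=1/5·0+1/4·9.5=2.375
n=1: y=2.375, sp=2, e=sp−y=-0.375; I=1.625, D=e−e_prev=-2.375; u=5/4·(-0.375)+3/2·1.625+2·(-2.375)=-2.78125; next y=1/5·2.375+1/4·(-2.78125)≈-0.220313
n=2: y≈-0.220313, sp=2, e=sp−y≈2.220313; I≈3.845313, D=e−e_prev≈2.595313; u=5/4·2.220313+3/2·3.845313+2·2.595313≈13.733984; next y=1/5·(-0.220313)+1/4·13.733984≈3.389434
n=3: y≈3.389434, sp=2, e=sp−y≈-1.389434; I≈2.455879, D=e−e_prev≈-3.609746; u=5/4·(-1.389434)+3/2·2.455879+2·(-3.609746)≈-5.272466; next y=1/5·3.389434+1/4·(-5.272466)≈-0.640230
n=4: y≈-0.640230, sp=2, e=sp−y≈2.640230; I≈5.096109, D=e−e_prev≈4.029663; u=5/4·2.640230+3/2·5.096109+2·4.029663≈19.003777; next y=1/5·(-0.640230)+1/4·19.003777≈4.622898
n=5: y≈4.622898, sp=2, e=sp−y≈-2.622898; I≈2.473210, D=e−e_prev≈-5.263128; u=5/4·(-2.622898)+3/2·2.473210+2·(-5.263128)≈-10.095063; next y=1/5·4.622898+1/4·(-10.095063)≈-1.599186
n=6: y≈-1.599186, sp=1, e=sp−y≈2.599186; I≈5.072397, D=e−e_prev≈5.222084; u=5/4·2.599186+3/2·5.072397+2·5.222084≈21.301746; next y=1/5·(-1.599186)+1/4·21.301746≈5.005599
n=7: y≈5.005599, sp=1, e=sp−y≈-4.005599; I≈1.066797, D=e−e_prev≈-6.604785; u=5/4·(-4.005599)+3/2·1.066797+2·(-6.604785)≈-16.616374; next y=1/5·5.005599+1/4·(-16.616374)≈-3.152974
n=8: y≈-3.152974, sp=1, e=sp−y≈4.152974; I≈5.219771, D=e−e_prev≈8.158573; u=5/4·4.152974+3/2·5.219771+2·8.158573≈29.338020; next y=1/5·(-3.152974)+1/4·29.338020≈6.703910
n=9: y≈6.703910, sp=1, e=sp−y≈-5.703910; I≈-0.484139, D=e−e_prev≈-9.856884; u=5/4·(-5.703910)+3/2·(-0.484139)+2·(-9.856884)≈-27.569864; next y=1/5·6.703910+1/4·(-27.569864)≈-5.551684
n=10: y≈-5.551684, sp=1, e=sp−y≈6.551684; I≈6.067545, D=e−e_prev≈12.255594; u=5/4·6.551684+3/2·6.067545+2·12.255594≈41.802111; next y=1/5·(-5.551684)+1/4·41.802111≈9.340191
n=11: y≈9.340191, sp=1, e=sp−y≈-8.340191; I≈-2.272646, D=e−e_prev≈-14.891875; u=5/4·(-8.340191)+3/2·(-2.272646)+2·(-14.891875)≈-43.617958; next y=1/5·9.340191+1/4·(-43.617958)≈-9.036451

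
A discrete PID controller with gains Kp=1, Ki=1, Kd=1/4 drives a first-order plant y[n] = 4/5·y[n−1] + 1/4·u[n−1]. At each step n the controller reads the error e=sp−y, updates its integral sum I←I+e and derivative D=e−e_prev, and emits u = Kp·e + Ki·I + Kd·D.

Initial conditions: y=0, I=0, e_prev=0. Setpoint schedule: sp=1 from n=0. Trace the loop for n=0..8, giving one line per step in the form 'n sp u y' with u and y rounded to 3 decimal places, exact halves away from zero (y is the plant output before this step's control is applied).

(exact arithmetic carried between steps; '≈' marks a value shown rounded to 6 d.p. or computed from one; I and e_prev carry over from the previous line; the table rounds u and y to 3 d.p., halves away from zero)
n=0: y=0, sp=1, e=sp−y=1; I=1, D=e−e_prev=1; u=1·1+1·1+1/4·1=2.25; next y=4/5·0+1/4·2.25=0.5625
n=1: y=0.5625, sp=1, e=sp−y=0.4375; I=1.4375, D=e−e_prev=-0.5625; u=1·0.4375+1·1.4375+1/4·(-0.5625)=1.734375; next y=4/5·0.5625+1/4·1.734375≈0.883594
n=2: y≈0.883594, sp=1, e=sp−y≈0.116406; I≈1.553906, D=e−e_prev≈-0.321094; u=1·0.116406+1·1.553906+1/4·(-0.321094)≈1.590039; next y=4/5·0.883594+1/4·1.590039≈1.104385
n=3: y≈1.104385, sp=1, e=sp−y≈-0.104385; I≈1.449521, D=e−e_prev≈-0.220791; u=1·(-0.104385)+1·1.449521+1/4·(-0.220791)≈1.289939; next y=4/5·1.104385+1/4·1.289939≈1.205993
n=4: y≈1.205993, sp=1, e=sp−y≈-0.205993; I≈1.243529, D=e−e_prev≈-0.101608; u=1·(-0.205993)+1·1.243529+1/4·(-0.101608)≈1.012134; next y=4/5·1.205993+1/4·1.012134≈1.217828
n=5: y≈1.217828, sp=1, e=sp−y≈-0.217828; I≈1.025701, D=e−e_prev≈-0.011835; u=1·(-0.217828)+1·1.025701+1/4·(-0.011835)≈0.804915; next y=4/5·1.217828+1/4·0.804915≈1.175491
n=6: y≈1.175491, sp=1, e=sp−y≈-0.175491; I≈0.850210, D=e−e_prev≈0.042337; u=1·(-0.175491)+1·0.850210+1/4·0.042337≈0.685304; next y=4/5·1.175491+1/4·0.685304≈1.111719
n=7: y≈1.111719, sp=1, e=sp−y≈-0.111719; I≈0.738492, D=e−e_prev≈0.063772; u=1·(-0.111719)+1·0.738492+1/4·0.063772≈0.642716; next y=4/5·1.111719+1/4·0.642716≈1.050054
n=8: y≈1.050054, sp=1, e=sp−y≈-0.050054; I≈0.688438, D=e−e_prev≈0.061665; u=1·(-0.050054)+1·0.688438+1/4·0.061665≈0.653800; next y=4/5·1.050054+1/4·0.653800≈1.003493

0 1 2.250 0.000
1 1 1.734 0.563
2 1 1.590 0.884
3 1 1.290 1.104
4 1 1.012 1.206
5 1 0.805 1.218
6 1 0.685 1.175
7 1 0.643 1.112
8 1 0.654 1.050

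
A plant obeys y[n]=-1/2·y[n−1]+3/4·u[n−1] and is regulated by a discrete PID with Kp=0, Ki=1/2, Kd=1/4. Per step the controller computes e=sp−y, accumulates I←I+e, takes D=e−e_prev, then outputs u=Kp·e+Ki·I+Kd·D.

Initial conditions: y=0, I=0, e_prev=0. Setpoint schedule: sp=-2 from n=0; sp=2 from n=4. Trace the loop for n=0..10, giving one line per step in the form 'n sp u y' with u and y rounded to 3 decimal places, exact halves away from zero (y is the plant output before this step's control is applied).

0 -2 -1.500 0.000
1 -2 -1.156 -1.125
2 -2 -2.490 -0.305
3 -2 -2.075 -1.715
4 2 -0.332 -0.698
5 2 -0.328 0.100
6 2 1.119 -0.296
7 2 1.206 0.987
8 2 2.465 0.411
9 2 2.191 1.643
10 2 3.294 0.822

(exact arithmetic carried between steps; '≈' marks a value shown rounded to 6 d.p. or computed from one; I and e_prev carry over from the previous line; the table rounds u and y to 3 d.p., halves away from zero)
n=0: y=0, sp=-2, e=sp−y=-2; I=-2, D=e−e_prev=-2; u=0·(-2)+1/2·(-2)+1/4·(-2)=-1.5; next y=-1/2·0+3/4·(-1.5)=-1.125
n=1: y=-1.125, sp=-2, e=sp−y=-0.875; I=-2.875, D=e−e_prev=1.125; u=0·(-0.875)+1/2·(-2.875)+1/4·1.125=-1.15625; next y=-1/2·(-1.125)+3/4·(-1.15625)≈-0.304688
n=2: y≈-0.304688, sp=-2, e=sp−y≈-1.695313; I≈-4.570313, D=e−e_prev≈-0.820313; u=0·(-1.695313)+1/2·(-4.570313)+1/4·(-0.820313)≈-2.490234; next y=-1/2·(-0.304688)+3/4·(-2.490234)≈-1.715332
n=3: y≈-1.715332, sp=-2, e=sp−y≈-0.284668; I≈-4.854980, D=e−e_prev≈1.410645; u=0·(-0.284668)+1/2·(-4.854980)+1/4·1.410645≈-2.074829; next y=-1/2·(-1.715332)+3/4·(-2.074829)≈-0.698456
n=4: y≈-0.698456, sp=2, e=sp−y≈2.698456; I≈-2.156525, D=e−e_prev≈2.983124; u=0·2.698456+1/2·(-2.156525)+1/4·2.983124≈-0.332481; next y=-1/2·(-0.698456)+3/4·(-0.332481)≈0.099867
n=5: y≈0.099867, sp=2, e=sp−y≈1.900133; I≈-0.256392, D=e−e_prev≈-0.798323; u=0·1.900133+1/2·(-0.256392)+1/4·(-0.798323)≈-0.327776; next y=-1/2·0.099867+3/4·(-0.327776)≈-0.295766
n=6: y≈-0.295766, sp=2, e=sp−y≈2.295766; I≈2.039374, D=e−e_prev≈0.395633; u=0·2.295766+1/2·2.039374+1/4·0.395633≈1.118595; next y=-1/2·(-0.295766)+3/4·1.118595≈0.986829
n=7: y≈0.986829, sp=2, e=sp−y≈1.013171; I≈3.052545, D=e−e_prev≈-1.282595; u=0·1.013171+1/2·3.052545+1/4·(-1.282595)≈1.205624; next y=-1/2·0.986829+3/4·1.205624≈0.410803
n=8: y≈0.410803, sp=2, e=sp−y≈1.589197; I≈4.641742, D=e−e_prev≈0.576026; u=0·1.589197+1/2·4.641742+1/4·0.576026≈2.464877; next y=-1/2·0.410803+3/4·2.464877≈1.643257
n=9: y≈1.643257, sp=2, e=sp−y≈0.356743; I≈4.998485, D=e−e_prev≈-1.232453; u=0·0.356743+1/2·4.998485+1/4·(-1.232453)≈2.191129; next y=-1/2·1.643257+3/4·2.191129≈0.821719
n=10: y≈0.821719, sp=2, e=sp−y≈1.178281; I≈6.176767, D=e−e_prev≈0.821538; u=0·1.178281+1/2·6.176767+1/4·0.821538≈3.293768; next y=-1/2·0.821719+3/4·3.293768≈2.059466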